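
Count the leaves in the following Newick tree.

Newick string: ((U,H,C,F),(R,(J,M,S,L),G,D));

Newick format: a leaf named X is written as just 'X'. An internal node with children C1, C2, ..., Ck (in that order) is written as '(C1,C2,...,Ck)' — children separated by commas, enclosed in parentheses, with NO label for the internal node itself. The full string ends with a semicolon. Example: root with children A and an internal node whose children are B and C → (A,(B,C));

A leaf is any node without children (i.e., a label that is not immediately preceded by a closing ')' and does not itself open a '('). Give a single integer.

Newick: ((U,H,C,F),(R,(J,M,S,L),G,D));
Scan left-to-right; a leaf is any maximal label run not followed by '(':
  pos 2: leaf 'U' → count = 1
  pos 4: leaf 'H' → count = 2
  pos 6: leaf 'C' → count = 3
  pos 8: leaf 'F' → count = 4
  pos 12: leaf 'R' → count = 5
  pos 15: leaf 'J' → count = 6
  pos 17: leaf 'M' → count = 7
  pos 19: leaf 'S' → count = 8
  pos 21: leaf 'L' → count = 9
  pos 24: leaf 'G' → count = 10
  pos 26: leaf 'D' → count = 11
Total leaves: 11

Answer: 11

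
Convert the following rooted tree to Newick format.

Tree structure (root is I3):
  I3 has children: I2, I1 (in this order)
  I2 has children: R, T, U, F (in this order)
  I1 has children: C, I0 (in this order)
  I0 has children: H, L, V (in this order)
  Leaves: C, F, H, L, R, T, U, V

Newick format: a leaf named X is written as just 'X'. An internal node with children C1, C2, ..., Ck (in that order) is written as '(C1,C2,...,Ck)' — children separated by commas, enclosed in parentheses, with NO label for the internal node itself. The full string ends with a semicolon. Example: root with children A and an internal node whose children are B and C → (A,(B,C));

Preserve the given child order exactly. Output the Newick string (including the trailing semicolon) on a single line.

internal I3 with children ['I2', 'I1']
  internal I2 with children ['R', 'T', 'U', 'F']
    leaf 'R' → 'R'
    leaf 'T' → 'T'
    leaf 'U' → 'U'
    leaf 'F' → 'F'
  → '(R,T,U,F)'
  internal I1 with children ['C', 'I0']
    leaf 'C' → 'C'
    internal I0 with children ['H', 'L', 'V']
      leaf 'H' → 'H'
      leaf 'L' → 'L'
      leaf 'V' → 'V'
    → '(H,L,V)'
  → '(C,(H,L,V))'
→ '((R,T,U,F),(C,(H,L,V)))'
Final: ((R,T,U,F),(C,(H,L,V)));

Answer: ((R,T,U,F),(C,(H,L,V)));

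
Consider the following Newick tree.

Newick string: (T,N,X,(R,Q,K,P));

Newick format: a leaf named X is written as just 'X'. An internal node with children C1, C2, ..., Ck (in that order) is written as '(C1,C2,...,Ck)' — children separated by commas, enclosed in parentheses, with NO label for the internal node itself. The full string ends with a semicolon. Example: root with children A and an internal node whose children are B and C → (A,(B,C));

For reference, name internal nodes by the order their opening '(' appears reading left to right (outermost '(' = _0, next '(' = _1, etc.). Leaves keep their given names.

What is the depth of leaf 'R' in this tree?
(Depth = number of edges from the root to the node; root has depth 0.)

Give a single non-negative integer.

Newick: (T,N,X,(R,Q,K,P));
Naming internals by '(' encounter order: outermost '(' = _0, next = _1, ...
Query node: R
Path from root: _0 -> _1 -> R
Depth of R: 2 (number of edges from root)

Answer: 2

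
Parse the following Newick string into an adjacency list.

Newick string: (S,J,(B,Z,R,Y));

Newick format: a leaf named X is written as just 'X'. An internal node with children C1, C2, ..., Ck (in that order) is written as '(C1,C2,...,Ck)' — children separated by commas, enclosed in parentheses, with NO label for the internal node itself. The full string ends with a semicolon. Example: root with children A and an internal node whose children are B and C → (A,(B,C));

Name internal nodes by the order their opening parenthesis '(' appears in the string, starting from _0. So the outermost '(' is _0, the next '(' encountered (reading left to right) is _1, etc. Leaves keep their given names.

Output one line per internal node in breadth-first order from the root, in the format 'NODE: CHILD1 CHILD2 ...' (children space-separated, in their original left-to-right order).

Answer: _0: S J _1
_1: B Z R Y

Derivation:
Input: (S,J,(B,Z,R,Y));
Scanning left-to-right, naming '(' by encounter order:
  pos 0: '(' -> open internal node _0 (depth 1)
  pos 5: '(' -> open internal node _1 (depth 2)
  pos 13: ')' -> close internal node _1 (now at depth 1)
  pos 14: ')' -> close internal node _0 (now at depth 0)
Total internal nodes: 2
BFS adjacency from root:
  _0: S J _1
  _1: B Z R Y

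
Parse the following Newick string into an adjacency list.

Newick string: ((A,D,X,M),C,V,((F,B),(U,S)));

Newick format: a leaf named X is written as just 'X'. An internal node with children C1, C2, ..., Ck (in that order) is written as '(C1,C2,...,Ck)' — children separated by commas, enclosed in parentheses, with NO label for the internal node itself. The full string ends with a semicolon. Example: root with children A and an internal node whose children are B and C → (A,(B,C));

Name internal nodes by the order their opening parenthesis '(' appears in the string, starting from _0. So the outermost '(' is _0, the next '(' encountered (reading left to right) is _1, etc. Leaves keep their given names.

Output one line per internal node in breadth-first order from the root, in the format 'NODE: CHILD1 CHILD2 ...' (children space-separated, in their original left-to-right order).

Input: ((A,D,X,M),C,V,((F,B),(U,S)));
Scanning left-to-right, naming '(' by encounter order:
  pos 0: '(' -> open internal node _0 (depth 1)
  pos 1: '(' -> open internal node _1 (depth 2)
  pos 9: ')' -> close internal node _1 (now at depth 1)
  pos 15: '(' -> open internal node _2 (depth 2)
  pos 16: '(' -> open internal node _3 (depth 3)
  pos 20: ')' -> close internal node _3 (now at depth 2)
  pos 22: '(' -> open internal node _4 (depth 3)
  pos 26: ')' -> close internal node _4 (now at depth 2)
  pos 27: ')' -> close internal node _2 (now at depth 1)
  pos 28: ')' -> close internal node _0 (now at depth 0)
Total internal nodes: 5
BFS adjacency from root:
  _0: _1 C V _2
  _1: A D X M
  _2: _3 _4
  _3: F B
  _4: U S

Answer: _0: _1 C V _2
_1: A D X M
_2: _3 _4
_3: F B
_4: U S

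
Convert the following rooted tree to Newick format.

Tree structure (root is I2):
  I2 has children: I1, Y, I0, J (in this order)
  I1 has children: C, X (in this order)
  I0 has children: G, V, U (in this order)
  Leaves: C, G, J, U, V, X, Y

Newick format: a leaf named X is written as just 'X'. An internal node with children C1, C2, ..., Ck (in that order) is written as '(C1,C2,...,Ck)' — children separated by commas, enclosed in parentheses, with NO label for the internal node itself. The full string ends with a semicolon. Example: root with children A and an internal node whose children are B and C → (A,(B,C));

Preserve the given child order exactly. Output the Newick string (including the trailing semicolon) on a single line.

internal I2 with children ['I1', 'Y', 'I0', 'J']
  internal I1 with children ['C', 'X']
    leaf 'C' → 'C'
    leaf 'X' → 'X'
  → '(C,X)'
  leaf 'Y' → 'Y'
  internal I0 with children ['G', 'V', 'U']
    leaf 'G' → 'G'
    leaf 'V' → 'V'
    leaf 'U' → 'U'
  → '(G,V,U)'
  leaf 'J' → 'J'
→ '((C,X),Y,(G,V,U),J)'
Final: ((C,X),Y,(G,V,U),J);

Answer: ((C,X),Y,(G,V,U),J);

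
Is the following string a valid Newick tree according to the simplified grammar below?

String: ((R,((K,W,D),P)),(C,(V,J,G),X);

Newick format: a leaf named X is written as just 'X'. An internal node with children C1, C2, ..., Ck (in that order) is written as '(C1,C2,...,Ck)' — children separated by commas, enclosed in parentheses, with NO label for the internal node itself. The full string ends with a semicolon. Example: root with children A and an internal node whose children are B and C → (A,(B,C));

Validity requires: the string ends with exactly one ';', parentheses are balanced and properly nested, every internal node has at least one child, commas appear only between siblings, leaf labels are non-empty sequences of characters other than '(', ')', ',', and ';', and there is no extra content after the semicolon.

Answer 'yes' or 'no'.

Input: ((R,((K,W,D),P)),(C,(V,J,G),X);
Paren balance: 6 '(' vs 5 ')' MISMATCH
Ends with single ';': True
Full parse: FAILS (expected , or ) at pos 30)
Valid: False

Answer: no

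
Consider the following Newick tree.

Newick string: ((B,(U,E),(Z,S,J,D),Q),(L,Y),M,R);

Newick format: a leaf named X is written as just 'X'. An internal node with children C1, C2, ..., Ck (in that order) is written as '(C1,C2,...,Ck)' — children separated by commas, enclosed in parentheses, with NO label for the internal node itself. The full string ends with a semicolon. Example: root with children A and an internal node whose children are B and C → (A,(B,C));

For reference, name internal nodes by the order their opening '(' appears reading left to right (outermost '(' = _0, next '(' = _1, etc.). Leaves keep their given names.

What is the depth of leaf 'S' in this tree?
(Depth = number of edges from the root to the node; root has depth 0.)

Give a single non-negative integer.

Newick: ((B,(U,E),(Z,S,J,D),Q),(L,Y),M,R);
Naming internals by '(' encounter order: outermost '(' = _0, next = _1, ...
Query node: S
Path from root: _0 -> _1 -> _3 -> S
Depth of S: 3 (number of edges from root)

Answer: 3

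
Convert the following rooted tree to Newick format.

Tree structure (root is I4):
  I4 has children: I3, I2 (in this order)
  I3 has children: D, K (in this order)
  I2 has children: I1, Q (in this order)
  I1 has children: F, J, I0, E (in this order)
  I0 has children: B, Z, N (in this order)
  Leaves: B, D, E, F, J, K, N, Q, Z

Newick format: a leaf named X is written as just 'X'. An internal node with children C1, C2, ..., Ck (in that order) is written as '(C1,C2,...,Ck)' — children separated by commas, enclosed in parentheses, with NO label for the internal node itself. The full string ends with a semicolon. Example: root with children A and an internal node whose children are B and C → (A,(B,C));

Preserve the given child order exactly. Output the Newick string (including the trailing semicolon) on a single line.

internal I4 with children ['I3', 'I2']
  internal I3 with children ['D', 'K']
    leaf 'D' → 'D'
    leaf 'K' → 'K'
  → '(D,K)'
  internal I2 with children ['I1', 'Q']
    internal I1 with children ['F', 'J', 'I0', 'E']
      leaf 'F' → 'F'
      leaf 'J' → 'J'
      internal I0 with children ['B', 'Z', 'N']
        leaf 'B' → 'B'
        leaf 'Z' → 'Z'
        leaf 'N' → 'N'
      → '(B,Z,N)'
      leaf 'E' → 'E'
    → '(F,J,(B,Z,N),E)'
    leaf 'Q' → 'Q'
  → '((F,J,(B,Z,N),E),Q)'
→ '((D,K),((F,J,(B,Z,N),E),Q))'
Final: ((D,K),((F,J,(B,Z,N),E),Q));

Answer: ((D,K),((F,J,(B,Z,N),E),Q));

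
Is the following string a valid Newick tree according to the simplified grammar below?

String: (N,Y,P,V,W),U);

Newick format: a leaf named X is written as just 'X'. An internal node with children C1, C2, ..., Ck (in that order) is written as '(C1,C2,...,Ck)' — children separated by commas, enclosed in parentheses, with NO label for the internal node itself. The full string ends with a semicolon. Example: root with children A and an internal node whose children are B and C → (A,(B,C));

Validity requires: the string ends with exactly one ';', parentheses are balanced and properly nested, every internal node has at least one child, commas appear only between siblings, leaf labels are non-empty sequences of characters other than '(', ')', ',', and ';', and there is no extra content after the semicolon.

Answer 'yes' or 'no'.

Answer: no

Derivation:
Input: (N,Y,P,V,W),U);
Paren balance: 1 '(' vs 2 ')' MISMATCH
Ends with single ';': True
Full parse: FAILS (extra content after tree at pos 11)
Valid: False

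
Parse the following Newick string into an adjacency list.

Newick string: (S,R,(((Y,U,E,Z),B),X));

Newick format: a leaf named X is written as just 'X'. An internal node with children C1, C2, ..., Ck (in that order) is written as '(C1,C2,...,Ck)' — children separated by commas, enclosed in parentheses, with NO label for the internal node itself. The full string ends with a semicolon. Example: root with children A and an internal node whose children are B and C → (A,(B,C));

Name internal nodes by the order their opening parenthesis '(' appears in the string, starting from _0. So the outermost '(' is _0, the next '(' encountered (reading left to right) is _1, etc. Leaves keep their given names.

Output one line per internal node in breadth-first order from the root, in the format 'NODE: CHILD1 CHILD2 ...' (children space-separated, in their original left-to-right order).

Input: (S,R,(((Y,U,E,Z),B),X));
Scanning left-to-right, naming '(' by encounter order:
  pos 0: '(' -> open internal node _0 (depth 1)
  pos 5: '(' -> open internal node _1 (depth 2)
  pos 6: '(' -> open internal node _2 (depth 3)
  pos 7: '(' -> open internal node _3 (depth 4)
  pos 15: ')' -> close internal node _3 (now at depth 3)
  pos 18: ')' -> close internal node _2 (now at depth 2)
  pos 21: ')' -> close internal node _1 (now at depth 1)
  pos 22: ')' -> close internal node _0 (now at depth 0)
Total internal nodes: 4
BFS adjacency from root:
  _0: S R _1
  _1: _2 X
  _2: _3 B
  _3: Y U E Z

Answer: _0: S R _1
_1: _2 X
_2: _3 B
_3: Y U E Z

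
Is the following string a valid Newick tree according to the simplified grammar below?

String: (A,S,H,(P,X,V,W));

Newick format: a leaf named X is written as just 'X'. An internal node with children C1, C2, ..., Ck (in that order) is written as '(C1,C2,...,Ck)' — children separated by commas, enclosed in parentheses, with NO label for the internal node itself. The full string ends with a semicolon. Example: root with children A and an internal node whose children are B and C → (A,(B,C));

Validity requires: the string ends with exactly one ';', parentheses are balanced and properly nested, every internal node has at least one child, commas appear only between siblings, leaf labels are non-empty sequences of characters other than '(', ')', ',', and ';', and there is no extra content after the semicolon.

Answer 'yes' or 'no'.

Input: (A,S,H,(P,X,V,W));
Paren balance: 2 '(' vs 2 ')' OK
Ends with single ';': True
Full parse: OK
Valid: True

Answer: yes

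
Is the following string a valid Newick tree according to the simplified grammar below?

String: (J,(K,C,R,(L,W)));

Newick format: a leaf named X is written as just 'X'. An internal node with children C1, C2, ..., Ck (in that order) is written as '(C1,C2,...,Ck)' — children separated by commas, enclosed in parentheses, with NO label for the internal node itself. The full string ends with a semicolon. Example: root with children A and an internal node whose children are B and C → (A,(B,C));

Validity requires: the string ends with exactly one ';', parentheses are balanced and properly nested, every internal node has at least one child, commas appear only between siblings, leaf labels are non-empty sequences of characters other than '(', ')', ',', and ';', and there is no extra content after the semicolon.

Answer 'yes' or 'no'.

Input: (J,(K,C,R,(L,W)));
Paren balance: 3 '(' vs 3 ')' OK
Ends with single ';': True
Full parse: OK
Valid: True

Answer: yes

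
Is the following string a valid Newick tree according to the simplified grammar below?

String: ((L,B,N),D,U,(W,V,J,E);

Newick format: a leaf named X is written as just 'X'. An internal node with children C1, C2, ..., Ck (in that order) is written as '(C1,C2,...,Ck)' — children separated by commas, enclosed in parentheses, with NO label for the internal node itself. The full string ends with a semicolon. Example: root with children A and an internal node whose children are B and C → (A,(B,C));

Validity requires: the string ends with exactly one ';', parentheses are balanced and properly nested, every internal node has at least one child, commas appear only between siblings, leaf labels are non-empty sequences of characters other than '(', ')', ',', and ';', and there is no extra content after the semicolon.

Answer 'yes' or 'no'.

Answer: no

Derivation:
Input: ((L,B,N),D,U,(W,V,J,E);
Paren balance: 3 '(' vs 2 ')' MISMATCH
Ends with single ';': True
Full parse: FAILS (expected , or ) at pos 22)
Valid: False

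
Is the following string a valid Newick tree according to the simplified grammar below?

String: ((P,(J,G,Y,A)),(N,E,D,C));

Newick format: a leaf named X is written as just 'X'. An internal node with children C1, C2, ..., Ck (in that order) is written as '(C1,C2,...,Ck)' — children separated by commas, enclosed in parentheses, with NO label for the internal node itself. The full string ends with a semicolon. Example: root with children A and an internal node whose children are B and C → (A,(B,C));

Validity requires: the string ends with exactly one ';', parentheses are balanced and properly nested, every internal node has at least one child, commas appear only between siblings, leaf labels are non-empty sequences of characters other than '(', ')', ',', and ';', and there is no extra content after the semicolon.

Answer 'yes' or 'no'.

Input: ((P,(J,G,Y,A)),(N,E,D,C));
Paren balance: 4 '(' vs 4 ')' OK
Ends with single ';': True
Full parse: OK
Valid: True

Answer: yes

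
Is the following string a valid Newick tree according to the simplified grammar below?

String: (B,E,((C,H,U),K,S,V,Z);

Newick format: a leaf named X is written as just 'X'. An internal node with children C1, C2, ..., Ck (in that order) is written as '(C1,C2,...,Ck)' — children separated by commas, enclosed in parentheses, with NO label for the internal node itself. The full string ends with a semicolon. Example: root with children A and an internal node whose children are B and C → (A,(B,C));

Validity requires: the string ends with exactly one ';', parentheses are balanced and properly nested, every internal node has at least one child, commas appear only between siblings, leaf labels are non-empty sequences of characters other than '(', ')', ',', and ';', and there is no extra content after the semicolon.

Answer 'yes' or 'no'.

Answer: no

Derivation:
Input: (B,E,((C,H,U),K,S,V,Z);
Paren balance: 3 '(' vs 2 ')' MISMATCH
Ends with single ';': True
Full parse: FAILS (expected , or ) at pos 22)
Valid: False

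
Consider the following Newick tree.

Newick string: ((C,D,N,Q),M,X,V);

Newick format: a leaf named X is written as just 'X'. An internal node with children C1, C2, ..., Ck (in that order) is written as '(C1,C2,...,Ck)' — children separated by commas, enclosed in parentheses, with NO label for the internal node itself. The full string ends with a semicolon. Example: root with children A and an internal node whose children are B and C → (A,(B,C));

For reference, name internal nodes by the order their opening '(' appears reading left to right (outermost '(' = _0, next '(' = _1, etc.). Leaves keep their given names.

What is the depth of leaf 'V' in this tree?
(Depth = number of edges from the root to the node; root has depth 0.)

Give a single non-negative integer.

Newick: ((C,D,N,Q),M,X,V);
Naming internals by '(' encounter order: outermost '(' = _0, next = _1, ...
Query node: V
Path from root: _0 -> V
Depth of V: 1 (number of edges from root)

Answer: 1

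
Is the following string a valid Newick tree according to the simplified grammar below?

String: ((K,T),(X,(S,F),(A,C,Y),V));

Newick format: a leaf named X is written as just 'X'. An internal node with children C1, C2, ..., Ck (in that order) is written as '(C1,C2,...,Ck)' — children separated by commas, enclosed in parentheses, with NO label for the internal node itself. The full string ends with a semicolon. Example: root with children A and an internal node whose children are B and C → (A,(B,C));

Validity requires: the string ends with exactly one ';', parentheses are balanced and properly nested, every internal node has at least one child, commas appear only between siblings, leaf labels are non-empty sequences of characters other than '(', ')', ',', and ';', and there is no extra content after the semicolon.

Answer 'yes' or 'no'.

Input: ((K,T),(X,(S,F),(A,C,Y),V));
Paren balance: 5 '(' vs 5 ')' OK
Ends with single ';': True
Full parse: OK
Valid: True

Answer: yes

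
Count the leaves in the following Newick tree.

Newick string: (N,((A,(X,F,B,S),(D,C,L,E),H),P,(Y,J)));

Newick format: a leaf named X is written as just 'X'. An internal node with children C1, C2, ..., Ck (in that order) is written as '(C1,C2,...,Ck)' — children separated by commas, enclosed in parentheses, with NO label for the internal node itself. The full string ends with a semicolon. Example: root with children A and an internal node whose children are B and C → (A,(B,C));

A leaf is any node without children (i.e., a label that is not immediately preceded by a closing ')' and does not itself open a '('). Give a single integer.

Answer: 14

Derivation:
Newick: (N,((A,(X,F,B,S),(D,C,L,E),H),P,(Y,J)));
Scan left-to-right; a leaf is any maximal label run not followed by '(':
  pos 1: leaf 'N' → count = 1
  pos 5: leaf 'A' → count = 2
  pos 8: leaf 'X' → count = 3
  pos 10: leaf 'F' → count = 4
  pos 12: leaf 'B' → count = 5
  pos 14: leaf 'S' → count = 6
  pos 18: leaf 'D' → count = 7
  pos 20: leaf 'C' → count = 8
  pos 22: leaf 'L' → count = 9
  pos 24: leaf 'E' → count = 10
  pos 27: leaf 'H' → count = 11
  pos 30: leaf 'P' → count = 12
  pos 33: leaf 'Y' → count = 13
  pos 35: leaf 'J' → count = 14
Total leaves: 14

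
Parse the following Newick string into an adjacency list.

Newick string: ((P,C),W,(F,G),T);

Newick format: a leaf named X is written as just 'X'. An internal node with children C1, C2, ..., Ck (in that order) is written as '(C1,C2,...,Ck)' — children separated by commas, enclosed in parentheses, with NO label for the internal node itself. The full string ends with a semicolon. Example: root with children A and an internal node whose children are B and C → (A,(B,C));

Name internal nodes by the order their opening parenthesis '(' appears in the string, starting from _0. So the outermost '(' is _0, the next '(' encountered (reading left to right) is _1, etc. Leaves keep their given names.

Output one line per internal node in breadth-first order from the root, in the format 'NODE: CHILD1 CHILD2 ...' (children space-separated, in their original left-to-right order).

Input: ((P,C),W,(F,G),T);
Scanning left-to-right, naming '(' by encounter order:
  pos 0: '(' -> open internal node _0 (depth 1)
  pos 1: '(' -> open internal node _1 (depth 2)
  pos 5: ')' -> close internal node _1 (now at depth 1)
  pos 9: '(' -> open internal node _2 (depth 2)
  pos 13: ')' -> close internal node _2 (now at depth 1)
  pos 16: ')' -> close internal node _0 (now at depth 0)
Total internal nodes: 3
BFS adjacency from root:
  _0: _1 W _2 T
  _1: P C
  _2: F G

Answer: _0: _1 W _2 T
_1: P C
_2: F G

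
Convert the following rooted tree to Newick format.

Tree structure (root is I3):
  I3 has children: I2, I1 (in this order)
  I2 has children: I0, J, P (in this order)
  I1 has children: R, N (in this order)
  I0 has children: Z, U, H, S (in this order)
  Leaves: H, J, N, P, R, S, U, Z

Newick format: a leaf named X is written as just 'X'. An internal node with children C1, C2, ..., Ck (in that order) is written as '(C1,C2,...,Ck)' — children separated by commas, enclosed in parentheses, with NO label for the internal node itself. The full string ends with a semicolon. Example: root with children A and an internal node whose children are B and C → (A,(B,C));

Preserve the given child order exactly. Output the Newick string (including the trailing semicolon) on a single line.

internal I3 with children ['I2', 'I1']
  internal I2 with children ['I0', 'J', 'P']
    internal I0 with children ['Z', 'U', 'H', 'S']
      leaf 'Z' → 'Z'
      leaf 'U' → 'U'
      leaf 'H' → 'H'
      leaf 'S' → 'S'
    → '(Z,U,H,S)'
    leaf 'J' → 'J'
    leaf 'P' → 'P'
  → '((Z,U,H,S),J,P)'
  internal I1 with children ['R', 'N']
    leaf 'R' → 'R'
    leaf 'N' → 'N'
  → '(R,N)'
→ '(((Z,U,H,S),J,P),(R,N))'
Final: (((Z,U,H,S),J,P),(R,N));

Answer: (((Z,U,H,S),J,P),(R,N));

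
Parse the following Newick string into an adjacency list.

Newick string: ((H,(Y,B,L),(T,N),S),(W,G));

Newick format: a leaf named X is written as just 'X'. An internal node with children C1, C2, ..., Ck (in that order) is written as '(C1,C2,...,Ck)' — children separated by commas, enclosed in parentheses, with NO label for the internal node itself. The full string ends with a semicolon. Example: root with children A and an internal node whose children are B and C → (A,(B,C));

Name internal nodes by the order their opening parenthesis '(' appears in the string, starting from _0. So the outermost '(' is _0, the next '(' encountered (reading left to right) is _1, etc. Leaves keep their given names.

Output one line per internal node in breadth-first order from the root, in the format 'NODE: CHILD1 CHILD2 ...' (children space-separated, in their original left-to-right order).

Input: ((H,(Y,B,L),(T,N),S),(W,G));
Scanning left-to-right, naming '(' by encounter order:
  pos 0: '(' -> open internal node _0 (depth 1)
  pos 1: '(' -> open internal node _1 (depth 2)
  pos 4: '(' -> open internal node _2 (depth 3)
  pos 10: ')' -> close internal node _2 (now at depth 2)
  pos 12: '(' -> open internal node _3 (depth 3)
  pos 16: ')' -> close internal node _3 (now at depth 2)
  pos 19: ')' -> close internal node _1 (now at depth 1)
  pos 21: '(' -> open internal node _4 (depth 2)
  pos 25: ')' -> close internal node _4 (now at depth 1)
  pos 26: ')' -> close internal node _0 (now at depth 0)
Total internal nodes: 5
BFS adjacency from root:
  _0: _1 _4
  _1: H _2 _3 S
  _4: W G
  _2: Y B L
  _3: T N

Answer: _0: _1 _4
_1: H _2 _3 S
_4: W G
_2: Y B L
_3: T N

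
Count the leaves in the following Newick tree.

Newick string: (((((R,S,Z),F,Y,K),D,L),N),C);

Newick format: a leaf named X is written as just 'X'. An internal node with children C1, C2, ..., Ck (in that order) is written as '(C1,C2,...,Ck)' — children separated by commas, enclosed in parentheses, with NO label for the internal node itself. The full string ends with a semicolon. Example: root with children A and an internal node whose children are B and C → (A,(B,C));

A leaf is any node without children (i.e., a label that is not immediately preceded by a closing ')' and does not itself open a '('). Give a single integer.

Newick: (((((R,S,Z),F,Y,K),D,L),N),C);
Scan left-to-right; a leaf is any maximal label run not followed by '(':
  pos 5: leaf 'R' → count = 1
  pos 7: leaf 'S' → count = 2
  pos 9: leaf 'Z' → count = 3
  pos 12: leaf 'F' → count = 4
  pos 14: leaf 'Y' → count = 5
  pos 16: leaf 'K' → count = 6
  pos 19: leaf 'D' → count = 7
  pos 21: leaf 'L' → count = 8
  pos 24: leaf 'N' → count = 9
  pos 27: leaf 'C' → count = 10
Total leaves: 10

Answer: 10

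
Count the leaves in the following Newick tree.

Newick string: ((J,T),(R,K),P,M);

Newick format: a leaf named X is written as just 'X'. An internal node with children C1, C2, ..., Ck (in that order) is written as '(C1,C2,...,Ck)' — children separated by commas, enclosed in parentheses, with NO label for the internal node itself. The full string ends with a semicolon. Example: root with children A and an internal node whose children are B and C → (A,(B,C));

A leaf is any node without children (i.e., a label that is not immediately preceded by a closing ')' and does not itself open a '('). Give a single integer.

Newick: ((J,T),(R,K),P,M);
Scan left-to-right; a leaf is any maximal label run not followed by '(':
  pos 2: leaf 'J' → count = 1
  pos 4: leaf 'T' → count = 2
  pos 8: leaf 'R' → count = 3
  pos 10: leaf 'K' → count = 4
  pos 13: leaf 'P' → count = 5
  pos 15: leaf 'M' → count = 6
Total leaves: 6

Answer: 6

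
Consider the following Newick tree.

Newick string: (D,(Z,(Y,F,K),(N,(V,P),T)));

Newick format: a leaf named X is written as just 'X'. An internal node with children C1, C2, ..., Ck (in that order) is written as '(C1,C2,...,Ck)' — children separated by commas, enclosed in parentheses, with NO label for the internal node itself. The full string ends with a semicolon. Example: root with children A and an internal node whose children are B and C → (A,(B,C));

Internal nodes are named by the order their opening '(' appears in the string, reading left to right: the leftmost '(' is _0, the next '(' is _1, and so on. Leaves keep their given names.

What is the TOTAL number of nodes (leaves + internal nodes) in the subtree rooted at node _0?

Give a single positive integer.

Newick: (D,(Z,(Y,F,K),(N,(V,P),T)));
Locate _0: it is the '(' at position 0 (the 1st '(' reading left to right).
Query: subtree rooted at _0
_0: subtree_size = 1 + 13
  D: subtree_size = 1 + 0
  _1: subtree_size = 1 + 11
    Z: subtree_size = 1 + 0
    _2: subtree_size = 1 + 3
      Y: subtree_size = 1 + 0
      F: subtree_size = 1 + 0
      K: subtree_size = 1 + 0
    _3: subtree_size = 1 + 5
      N: subtree_size = 1 + 0
      _4: subtree_size = 1 + 2
        V: subtree_size = 1 + 0
        P: subtree_size = 1 + 0
      T: subtree_size = 1 + 0
Total subtree size of _0: 14

Answer: 14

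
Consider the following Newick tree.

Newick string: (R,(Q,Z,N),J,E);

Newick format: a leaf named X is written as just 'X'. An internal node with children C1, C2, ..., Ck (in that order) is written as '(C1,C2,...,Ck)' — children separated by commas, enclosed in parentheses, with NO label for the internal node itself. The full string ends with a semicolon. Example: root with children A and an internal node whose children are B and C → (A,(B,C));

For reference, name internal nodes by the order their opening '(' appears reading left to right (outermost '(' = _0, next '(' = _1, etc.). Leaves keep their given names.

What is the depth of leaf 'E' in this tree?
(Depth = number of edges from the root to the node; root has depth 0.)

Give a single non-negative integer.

Answer: 1

Derivation:
Newick: (R,(Q,Z,N),J,E);
Naming internals by '(' encounter order: outermost '(' = _0, next = _1, ...
Query node: E
Path from root: _0 -> E
Depth of E: 1 (number of edges from root)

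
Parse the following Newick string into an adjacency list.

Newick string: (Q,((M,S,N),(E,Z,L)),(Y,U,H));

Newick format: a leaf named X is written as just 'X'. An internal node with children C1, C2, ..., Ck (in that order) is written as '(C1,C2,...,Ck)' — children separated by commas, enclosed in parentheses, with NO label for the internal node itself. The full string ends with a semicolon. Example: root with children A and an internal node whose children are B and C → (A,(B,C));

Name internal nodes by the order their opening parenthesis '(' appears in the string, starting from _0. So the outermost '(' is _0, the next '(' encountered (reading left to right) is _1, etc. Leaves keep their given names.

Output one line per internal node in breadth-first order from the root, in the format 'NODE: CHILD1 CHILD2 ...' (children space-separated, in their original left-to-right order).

Input: (Q,((M,S,N),(E,Z,L)),(Y,U,H));
Scanning left-to-right, naming '(' by encounter order:
  pos 0: '(' -> open internal node _0 (depth 1)
  pos 3: '(' -> open internal node _1 (depth 2)
  pos 4: '(' -> open internal node _2 (depth 3)
  pos 10: ')' -> close internal node _2 (now at depth 2)
  pos 12: '(' -> open internal node _3 (depth 3)
  pos 18: ')' -> close internal node _3 (now at depth 2)
  pos 19: ')' -> close internal node _1 (now at depth 1)
  pos 21: '(' -> open internal node _4 (depth 2)
  pos 27: ')' -> close internal node _4 (now at depth 1)
  pos 28: ')' -> close internal node _0 (now at depth 0)
Total internal nodes: 5
BFS adjacency from root:
  _0: Q _1 _4
  _1: _2 _3
  _4: Y U H
  _2: M S N
  _3: E Z L

Answer: _0: Q _1 _4
_1: _2 _3
_4: Y U H
_2: M S N
_3: E Z L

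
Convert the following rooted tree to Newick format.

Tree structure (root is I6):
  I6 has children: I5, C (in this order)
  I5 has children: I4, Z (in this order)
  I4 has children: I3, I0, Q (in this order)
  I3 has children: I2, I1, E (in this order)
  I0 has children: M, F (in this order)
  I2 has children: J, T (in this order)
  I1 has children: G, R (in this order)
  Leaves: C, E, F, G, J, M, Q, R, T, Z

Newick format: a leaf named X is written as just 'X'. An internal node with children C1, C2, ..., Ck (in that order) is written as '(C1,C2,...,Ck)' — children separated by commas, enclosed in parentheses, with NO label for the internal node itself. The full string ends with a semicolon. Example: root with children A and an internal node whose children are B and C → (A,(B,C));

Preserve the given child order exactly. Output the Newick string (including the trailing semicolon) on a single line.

Answer: (((((J,T),(G,R),E),(M,F),Q),Z),C);

Derivation:
internal I6 with children ['I5', 'C']
  internal I5 with children ['I4', 'Z']
    internal I4 with children ['I3', 'I0', 'Q']
      internal I3 with children ['I2', 'I1', 'E']
        internal I2 with children ['J', 'T']
          leaf 'J' → 'J'
          leaf 'T' → 'T'
        → '(J,T)'
        internal I1 with children ['G', 'R']
          leaf 'G' → 'G'
          leaf 'R' → 'R'
        → '(G,R)'
        leaf 'E' → 'E'
      → '((J,T),(G,R),E)'
      internal I0 with children ['M', 'F']
        leaf 'M' → 'M'
        leaf 'F' → 'F'
      → '(M,F)'
      leaf 'Q' → 'Q'
    → '(((J,T),(G,R),E),(M,F),Q)'
    leaf 'Z' → 'Z'
  → '((((J,T),(G,R),E),(M,F),Q),Z)'
  leaf 'C' → 'C'
→ '(((((J,T),(G,R),E),(M,F),Q),Z),C)'
Final: (((((J,T),(G,R),E),(M,F),Q),Z),C);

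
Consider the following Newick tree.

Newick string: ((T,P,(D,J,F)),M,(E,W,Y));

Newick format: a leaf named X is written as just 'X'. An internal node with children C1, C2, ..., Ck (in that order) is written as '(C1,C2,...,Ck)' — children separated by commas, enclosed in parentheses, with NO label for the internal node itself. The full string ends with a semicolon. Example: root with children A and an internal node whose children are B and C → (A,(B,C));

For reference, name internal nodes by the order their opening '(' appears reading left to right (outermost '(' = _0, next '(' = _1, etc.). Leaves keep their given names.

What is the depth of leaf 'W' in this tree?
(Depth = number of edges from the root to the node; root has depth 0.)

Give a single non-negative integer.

Answer: 2

Derivation:
Newick: ((T,P,(D,J,F)),M,(E,W,Y));
Naming internals by '(' encounter order: outermost '(' = _0, next = _1, ...
Query node: W
Path from root: _0 -> _3 -> W
Depth of W: 2 (number of edges from root)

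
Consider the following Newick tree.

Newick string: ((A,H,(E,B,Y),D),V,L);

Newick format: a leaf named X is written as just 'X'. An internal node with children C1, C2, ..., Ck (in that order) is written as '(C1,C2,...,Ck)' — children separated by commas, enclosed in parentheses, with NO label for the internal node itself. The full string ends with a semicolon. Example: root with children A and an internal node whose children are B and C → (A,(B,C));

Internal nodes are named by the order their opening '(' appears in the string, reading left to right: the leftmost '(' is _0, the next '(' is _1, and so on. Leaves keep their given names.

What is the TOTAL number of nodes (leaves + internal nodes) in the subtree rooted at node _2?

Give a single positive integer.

Newick: ((A,H,(E,B,Y),D),V,L);
Locate _2: it is the '(' at position 6 (the 3rd '(' reading left to right).
Query: subtree rooted at _2
_2: subtree_size = 1 + 3
  E: subtree_size = 1 + 0
  B: subtree_size = 1 + 0
  Y: subtree_size = 1 + 0
Total subtree size of _2: 4

Answer: 4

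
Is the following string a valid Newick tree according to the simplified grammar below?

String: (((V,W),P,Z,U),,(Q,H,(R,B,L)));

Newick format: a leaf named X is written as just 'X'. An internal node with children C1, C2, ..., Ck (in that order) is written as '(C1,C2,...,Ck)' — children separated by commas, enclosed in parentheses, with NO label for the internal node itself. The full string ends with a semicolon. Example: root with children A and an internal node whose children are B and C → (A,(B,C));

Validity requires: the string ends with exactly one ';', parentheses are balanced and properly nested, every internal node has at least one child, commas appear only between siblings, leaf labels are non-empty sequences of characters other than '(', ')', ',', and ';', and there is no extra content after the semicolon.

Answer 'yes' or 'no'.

Input: (((V,W),P,Z,U),,(Q,H,(R,B,L)));
Paren balance: 5 '(' vs 5 ')' OK
Ends with single ';': True
Full parse: FAILS (empty leaf label at pos 15)
Valid: False

Answer: no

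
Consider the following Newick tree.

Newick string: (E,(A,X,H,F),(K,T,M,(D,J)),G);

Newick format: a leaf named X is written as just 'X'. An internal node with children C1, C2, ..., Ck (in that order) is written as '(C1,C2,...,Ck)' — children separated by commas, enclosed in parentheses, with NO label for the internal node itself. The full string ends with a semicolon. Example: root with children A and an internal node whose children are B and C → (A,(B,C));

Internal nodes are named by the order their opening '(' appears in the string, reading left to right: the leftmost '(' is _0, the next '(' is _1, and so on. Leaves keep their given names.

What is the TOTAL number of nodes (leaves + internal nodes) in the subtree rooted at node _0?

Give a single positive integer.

Newick: (E,(A,X,H,F),(K,T,M,(D,J)),G);
Locate _0: it is the '(' at position 0 (the 1st '(' reading left to right).
Query: subtree rooted at _0
_0: subtree_size = 1 + 14
  E: subtree_size = 1 + 0
  _1: subtree_size = 1 + 4
    A: subtree_size = 1 + 0
    X: subtree_size = 1 + 0
    H: subtree_size = 1 + 0
    F: subtree_size = 1 + 0
  _2: subtree_size = 1 + 6
    K: subtree_size = 1 + 0
    T: subtree_size = 1 + 0
    M: subtree_size = 1 + 0
    _3: subtree_size = 1 + 2
      D: subtree_size = 1 + 0
      J: subtree_size = 1 + 0
  G: subtree_size = 1 + 0
Total subtree size of _0: 15

Answer: 15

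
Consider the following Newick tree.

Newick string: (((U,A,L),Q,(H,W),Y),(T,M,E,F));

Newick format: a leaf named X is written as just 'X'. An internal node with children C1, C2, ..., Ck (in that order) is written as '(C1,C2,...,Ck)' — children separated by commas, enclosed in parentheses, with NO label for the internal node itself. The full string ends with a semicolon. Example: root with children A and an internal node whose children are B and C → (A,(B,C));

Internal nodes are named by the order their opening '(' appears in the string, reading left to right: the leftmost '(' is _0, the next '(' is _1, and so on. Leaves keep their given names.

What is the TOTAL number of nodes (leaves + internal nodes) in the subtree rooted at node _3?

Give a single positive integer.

Answer: 3

Derivation:
Newick: (((U,A,L),Q,(H,W),Y),(T,M,E,F));
Locate _3: it is the '(' at position 12 (the 4th '(' reading left to right).
Query: subtree rooted at _3
_3: subtree_size = 1 + 2
  H: subtree_size = 1 + 0
  W: subtree_size = 1 + 0
Total subtree size of _3: 3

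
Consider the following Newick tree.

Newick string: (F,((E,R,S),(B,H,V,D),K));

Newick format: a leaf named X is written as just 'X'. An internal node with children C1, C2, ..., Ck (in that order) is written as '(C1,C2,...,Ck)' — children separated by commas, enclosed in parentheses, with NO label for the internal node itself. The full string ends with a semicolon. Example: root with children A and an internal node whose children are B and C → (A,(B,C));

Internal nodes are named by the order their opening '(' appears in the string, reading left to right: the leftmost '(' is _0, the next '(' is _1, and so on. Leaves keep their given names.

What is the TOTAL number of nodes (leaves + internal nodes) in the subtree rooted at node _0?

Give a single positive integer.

Newick: (F,((E,R,S),(B,H,V,D),K));
Locate _0: it is the '(' at position 0 (the 1st '(' reading left to right).
Query: subtree rooted at _0
_0: subtree_size = 1 + 12
  F: subtree_size = 1 + 0
  _1: subtree_size = 1 + 10
    _2: subtree_size = 1 + 3
      E: subtree_size = 1 + 0
      R: subtree_size = 1 + 0
      S: subtree_size = 1 + 0
    _3: subtree_size = 1 + 4
      B: subtree_size = 1 + 0
      H: subtree_size = 1 + 0
      V: subtree_size = 1 + 0
      D: subtree_size = 1 + 0
    K: subtree_size = 1 + 0
Total subtree size of _0: 13

Answer: 13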